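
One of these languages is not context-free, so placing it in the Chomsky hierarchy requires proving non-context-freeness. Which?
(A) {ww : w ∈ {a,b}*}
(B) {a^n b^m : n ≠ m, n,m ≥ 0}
(A) {ww : w ∈ {a,b}*}

(A) {ww : w ∈ {a,b}*} requires the CFL pumping lemma.

- {a^n b^m : n ≠ m, n,m ≥ 0} is context-free (but not regular)
  • Can be shown non-regular with the regular pumping lemma
  • After pumping a's, we can make n = m

- {ww : w ∈ {a,b}*} is NOT context-free
  • Requires the CFL pumping lemma to prove
  • Even a PDA cannot compare two arbitrary halves symbol by symbol; CFL pumping on a^p b^p a^p b^p fails

The CFL pumping lemma is "stronger" in that it can prove non-membership
in the larger class of context-free languages.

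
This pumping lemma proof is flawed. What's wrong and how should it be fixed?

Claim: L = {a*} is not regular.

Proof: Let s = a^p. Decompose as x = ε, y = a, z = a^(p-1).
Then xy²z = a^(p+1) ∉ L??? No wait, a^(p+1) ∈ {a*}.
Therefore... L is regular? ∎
Error: The proof attempts to show a*  is not regular, but a* IS regular!

Correction: a* is a regular language (recognized by a simple DFA with one accepting state and self-loop on 'a'). The pumping lemma can only prove non-regularity, not regularity. For regular languages, pumping always works.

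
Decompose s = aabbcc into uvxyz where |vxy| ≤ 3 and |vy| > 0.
u='aa', v='b', x='b', y='c', z='c'

For s = aabbcc with pumping length p = 3:

One valid decomposition:
- u = 'aa'
- v = 'b'
- x = 'b'
- y = 'c'
- z = 'c'

Verification:
- uvxyz = 'aa' + 'b' + 'b' + 'c' + 'c' = aabbcc ✓
- |vxy| = |'bbc'| = 3 ≤ 3 ✓
- |vy| = |'bc'| = 2 > 0 ✓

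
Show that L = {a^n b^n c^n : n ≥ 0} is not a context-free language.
Assume for contradiction that L is context-free, and let p ≥ 1 be the pumping length given by the pumping lemma for CFLs.
Choose s = a^p b^p c^p. Then s ∈ L and |s| = 3p ≥ p.
By the CFL pumping lemma, s = uvxyz for some u, v, x, y, z with |vxy| ≤ p, |vy| ≥ 1, and uv^i xy^i z ∈ L for every i ≥ 0.

Because |vxy| ≤ p, the window vxy cannot contain both an a and a c: any substring of s containing both must include the entire block b^p plus at least one a and one c, so it has length ≥ p + 2 > p.
Hence at least one of the letters a, c does not occur in vy at all.

Take i = 0: the string uxz is obtained from s by deleting |vy| ≥ 1 symbols, so |uxz| = 3p − |vy| < 3p.
But the letter (a or c) that does not occur in vy still occurs exactly p times in uxz. Every string of L with exactly p copies of some letter is a^p b^p c^p, of length 3p. Since |uxz| < 3p, uxz ∉ L.

This contradicts the CFL pumping lemma, which requires uv^i xy^i z ∈ L for all i ≥ 0.
Hence L = {a^n b^n c^n : n ≥ 0} is not context-free. ∎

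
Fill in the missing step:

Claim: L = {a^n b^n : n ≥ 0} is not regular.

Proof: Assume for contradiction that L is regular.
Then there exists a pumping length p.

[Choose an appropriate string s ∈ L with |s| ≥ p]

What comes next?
s = a^p b^p

This string is in L (has equal a's and b's) and has length 2p ≥ p.
Any decomposition xyz with |xy| ≤ p means y consists only of a's,
so pumping will unbalance the counts.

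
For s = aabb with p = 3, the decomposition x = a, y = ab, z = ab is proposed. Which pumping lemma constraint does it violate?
Violated: xyz = s

The decomposition x = a, y = ab, z = ab for s = aabb with p = 3
violates the constraint: xyz = s

xyz = 'a' + 'ab' + 'ab' = 'aabab' ≠ 'aabb' = s. The decomposition doesn't reconstruct s.

Pumping lemma constraints:
1. xyz = s (decomposition is valid)
2. |xy| ≤ p
3. |y| > 0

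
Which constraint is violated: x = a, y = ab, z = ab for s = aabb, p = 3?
Violated: xyz = s

The decomposition x = a, y = ab, z = ab for s = aabb with p = 3
violates the constraint: xyz = s

xyz = 'a' + 'ab' + 'ab' = 'aabab' ≠ 'aabb' = s. The decomposition doesn't reconstruct s.

Pumping lemma constraints:
1. xyz = s (decomposition is valid)
2. |xy| ≤ p
3. |y| > 0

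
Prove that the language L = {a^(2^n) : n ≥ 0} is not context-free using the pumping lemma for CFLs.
Assume for contradiction that L is context-free, and let p ≥ 1 be the pumping length given by the pumping lemma for CFLs.
Choose s = a^(2^p). Then s ∈ L and |s| = 2^p ≥ p.
By the CFL pumping lemma, s = uvxyz for some u, v, x, y, z with |vxy| ≤ p, |vy| ≥ 1, and uv^i xy^i z ∈ L for every i ≥ 0.
All symbols are a's, so only lengths matter: let k = |vy|, with 1 ≤ k ≤ |vxy| ≤ p < 2^p.

Take i = 2: |uv²xy²z| = 2^p + k, and 2^p < 2^p + k < 2^p + 2^p = 2^(p+1).
So the length lies strictly between consecutive powers of two and is not a power of 2; uv²xy²z ∉ L.

This contradicts the CFL pumping lemma, which requires uv^i xy^i z ∈ L for all i ≥ 0.
Hence L = {a^(2^n) : n ≥ 0} is not context-free. ∎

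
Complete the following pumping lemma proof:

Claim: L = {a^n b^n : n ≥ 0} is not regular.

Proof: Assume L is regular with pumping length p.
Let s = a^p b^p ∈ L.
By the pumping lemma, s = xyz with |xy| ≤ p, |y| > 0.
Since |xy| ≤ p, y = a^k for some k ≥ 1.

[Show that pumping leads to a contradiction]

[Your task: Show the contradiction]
Consider xy²z = a^(p+k) b^p.

Since k ≥ 1, we have p + k > p.
So xy²z has more a's than b's: (p+k) a's vs p b's.
This means xy²z ∉ L because a^n b^n requires equal counts.

This contradicts the pumping lemma which states xy²z ∈ L.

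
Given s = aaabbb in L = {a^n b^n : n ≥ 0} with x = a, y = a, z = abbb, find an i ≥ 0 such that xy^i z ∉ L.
i = 0

xy⁰z = a · ε · abbb = aabbb; aabbb has 2 a's and 3 b's; 2 ≠ 3, so it is not in L.
(Other choices also work, e.g. i = 2, 3; only i = 1 is guaranteed to stay in L since xy¹z = s.)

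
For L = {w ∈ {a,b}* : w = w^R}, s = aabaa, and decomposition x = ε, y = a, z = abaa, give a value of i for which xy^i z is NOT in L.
i = 2

xy²z = ε · aa · abaa = aaabaa; aaabaa reversed is aabaaa ≠ aaabaa, so it is not a palindrome and is not in L.
(Other choices also work, e.g. i = 0, 3; only i = 1 is guaranteed to stay in L since xy¹z = s.)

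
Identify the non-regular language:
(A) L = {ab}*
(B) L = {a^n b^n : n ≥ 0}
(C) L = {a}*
(B) {a^n b^n : n ≥ 0}

(B) L = {a^n b^n : n ≥ 0} is NOT regular.

The pumping lemma can be used to prove this:
After pumping, the number of a's and b's become unequal

The other languages are regular because they can be recognized by finite automata.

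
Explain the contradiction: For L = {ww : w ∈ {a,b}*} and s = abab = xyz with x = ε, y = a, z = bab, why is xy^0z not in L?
xy⁰z = bab ∉ L

Pumping with i = 0 replaces y = a by y⁰ = ε:
- Original: s = xyz = abab; abab splits into halves ab · ab, which are equal, so it is in L (w = ab)
- Pumped: xy⁰z = ε · ε · bab = bab
- bab has odd length 3, so it cannot be written as ww and is not in L

The pumping lemma would require xy⁰z ∈ L, so this decomposition yields a contradiction.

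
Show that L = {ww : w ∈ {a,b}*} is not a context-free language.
Assume for contradiction that L is context-free, and let p ≥ 1 be the pumping length given by the pumping lemma for CFLs.
Choose s = a^p b^p a^p b^p. Then s ∈ L (take w = a^p b^p) and |s| = 4p ≥ p.
By the CFL pumping lemma, s = uvxyz for some u, v, x, y, z with |vxy| ≤ p, |vy| ≥ 1, and uv^i xy^i z ∈ L for every i ≥ 0.

Write s as four blocks A₁ B₁ A₂ B₂ with A₁ = A₂ = a^p and B₁ = B₂ = b^p. Since |vxy| ≤ p, the window vxy lies inside at most two adjacent blocks. Take i = 0 and let t = uxz, so |t| = 4p − |vy| with 1 ≤ |vy| ≤ p. If |t| is odd, t ∉ L immediately, so assume |vy| is even (hence |vy| ≥ 2) and |t|/2 = 2p − |vy|/2, which satisfies p ≤ |t|/2 ≤ 2p − 1.

Case 1 (vxy inside A₁B₁): t = a^(p−j) b^(p−l) a^p b^p with j + l = |vy|. The second half of t has length < 2p, so it is a suffix of the trailing a^p b^p and ends in b; the first half is a^(p−j) b^(p−l) a^((j+l)/2), which ends in a because (j+l)/2 ≥ 1. The halves differ, so t ∉ L.

Case 2 (vxy inside B₁A₂, straddling the middle): t = a^p b^(p−j) a^(p−l) b^p with j + l = |vy|. If t = ww, then w is a prefix of t of length ≥ p, so w begins with a^p; and w is a suffix of t of length ≥ p, so w ends with b^p. That forces |w| ≥ 2p, contradicting |w| = |t|/2 ≤ 2p − 1. So t ∉ L.

Case 3 (vxy inside A₂B₂): t = a^p b^p a^(p−j) b^(p−l) with j + l = |vy|. The first half of t is a prefix of a^p b^p, so it begins with a; the second half is b^((j+l)/2) a^(p−j) b^(p−l), which begins with b. The halves differ, so t ∉ L.

In every case uv⁰xy⁰z = uxz ∉ L.

This contradicts the CFL pumping lemma, which requires uv^i xy^i z ∈ L for all i ≥ 0.
Hence L = {ww : w ∈ {a,b}*} is not context-free. ∎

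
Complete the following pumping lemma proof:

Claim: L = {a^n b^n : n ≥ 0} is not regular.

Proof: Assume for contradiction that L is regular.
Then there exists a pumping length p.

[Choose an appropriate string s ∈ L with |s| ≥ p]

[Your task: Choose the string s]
s = a^p b^p

This string is in L (has equal a's and b's) and has length 2p ≥ p.
Any decomposition xyz with |xy| ≤ p means y consists only of a's,
so pumping will unbalance the counts.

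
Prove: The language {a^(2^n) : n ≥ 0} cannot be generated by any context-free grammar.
Assume for contradiction that L is context-free, and let p ≥ 1 be the pumping length given by the pumping lemma for CFLs.
Choose s = a^(2^p). Then s ∈ L and |s| = 2^p ≥ p.
By the CFL pumping lemma, s = uvxyz for some u, v, x, y, z with |vxy| ≤ p, |vy| ≥ 1, and uv^i xy^i z ∈ L for every i ≥ 0.
All symbols are a's, so only lengths matter: let k = |vy|, with 1 ≤ k ≤ |vxy| ≤ p < 2^p.

Take i = 2: |uv²xy²z| = 2^p + k, and 2^p < 2^p + k < 2^p + 2^p = 2^(p+1).
So the length lies strictly between consecutive powers of two and is not a power of 2; uv²xy²z ∉ L.

This contradicts the CFL pumping lemma, which requires uv^i xy^i z ∈ L for all i ≥ 0.
Hence L = {a^(2^n) : n ≥ 0} is not context-free. ∎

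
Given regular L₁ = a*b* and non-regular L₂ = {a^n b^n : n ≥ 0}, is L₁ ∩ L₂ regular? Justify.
No — L₁ ∩ L₂ is not regular.

Every string a^n b^n already lies in a*b*, so L₁ ∩ L₂ = {a^n b^n : n ≥ 0} = L₂ itself, which is the standard non-regular language (pump s = a^p b^p).

Note that the bare facts "L₁ regular, L₂ non-regular" do not settle the question by themselves: the closure of regular languages under ∪, ∩, complement and difference applies only when BOTH operands are regular. With a non-regular operand the result can come out regular or non-regular depending on the specific languages, so one has to work out L₁ ∩ L₂ for this particular pair, as above.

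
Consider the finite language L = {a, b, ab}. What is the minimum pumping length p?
p = 3

For a finite language L, the pumping lemma holds vacuously if p > max|s| for s ∈ L.

The longest string in L = {a, b, ab} has length 2.
If p = 3, then no string s ∈ L has |s| ≥ p, so the condition is vacuously true.

The minimum pumping length is p = 3.

Why no smaller p works: for any p ≤ 2, the longest string s ∈ L has |s| = 2 ≥ p, so it would
have to be pumpable; but pumping up (i = 2, 3, ...) produces ever longer strings, which cannot all lie in the
finite language L. So the pumping property fails for every p ≤ 2.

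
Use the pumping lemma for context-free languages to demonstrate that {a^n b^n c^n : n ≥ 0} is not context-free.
Assume for contradiction that L is context-free, and let p ≥ 1 be the pumping length given by the pumping lemma for CFLs.
Choose s = a^p b^p c^p. Then s ∈ L and |s| = 3p ≥ p.
By the CFL pumping lemma, s = uvxyz for some u, v, x, y, z with |vxy| ≤ p, |vy| ≥ 1, and uv^i xy^i z ∈ L for every i ≥ 0.

Because |vxy| ≤ p, the window vxy cannot contain both an a and a c: any substring of s containing both must include the entire block b^p plus at least one a and one c, so it has length ≥ p + 2 > p.
Hence at least one of the letters a, c does not occur in vy at all.

Take i = 0: the string uxz is obtained from s by deleting |vy| ≥ 1 symbols, so |uxz| = 3p − |vy| < 3p.
But the letter (a or c) that does not occur in vy still occurs exactly p times in uxz. Every string of L with exactly p copies of some letter is a^p b^p c^p, of length 3p. Since |uxz| < 3p, uxz ∉ L.

This contradicts the CFL pumping lemma, which requires uv^i xy^i z ∈ L for all i ≥ 0.
Hence L = {a^n b^n c^n : n ≥ 0} is not context-free. ∎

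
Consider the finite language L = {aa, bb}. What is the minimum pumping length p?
p = 3

For a finite language L, the pumping lemma holds vacuously if p > max|s| for s ∈ L.

The longest string in L = {aa, bb} has length 2.
If p = 3, then no string s ∈ L has |s| ≥ p, so the condition is vacuously true.

The minimum pumping length is p = 3.

Why no smaller p works: for any p ≤ 2, the longest string s ∈ L has |s| = 2 ≥ p, so it would
have to be pumpable; but pumping up (i = 2, 3, ...) produces ever longer strings, which cannot all lie in the
finite language L. So the pumping property fails for every p ≤ 2.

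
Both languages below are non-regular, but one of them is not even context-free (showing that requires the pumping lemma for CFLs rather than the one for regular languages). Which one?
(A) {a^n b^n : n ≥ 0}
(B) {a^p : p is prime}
(B) {a^p : p is prime}

(B) {a^p : p is prime} requires the CFL pumping lemma.

- {a^n b^n : n ≥ 0} is context-free (but not regular)
  • Can be shown non-regular with the regular pumping lemma
  • After pumping, the number of a's and b's become unequal

- {a^p : p is prime} is NOT context-free
  • Requires the CFL pumping lemma to prove
  • The CFL pumping lemma also fails because prime gaps are unbounded

The CFL pumping lemma is "stronger" in that it can prove non-membership
in the larger class of context-free languages.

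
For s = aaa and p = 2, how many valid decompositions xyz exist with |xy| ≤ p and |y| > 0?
3

For s = 'aaa' with pumping length p = 2:

Constraints: |xy| ≤ 2, |y| > 0

Valid decompositions (|xy| ≤ p, |y| ≥ 1):
  • x='', y='a', z='aa'
  • x='a', y='a', z='a'
  • x='', y='aa', z='a'

Total count: 3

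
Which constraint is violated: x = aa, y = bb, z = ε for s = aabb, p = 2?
Violated: |xy| ≤ p

The decomposition x = aa, y = bb, z = ε for s = aabb with p = 2
violates the constraint: |xy| ≤ p

|xy| = |aabb| = 4 > 2 = p. The decomposition puts too many characters in xy.

Pumping lemma constraints:
1. xyz = s (decomposition is valid)
2. |xy| ≤ p
3. |y| > 0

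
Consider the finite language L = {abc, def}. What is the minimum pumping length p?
p = 4

For a finite language L, the pumping lemma holds vacuously if p > max|s| for s ∈ L.

The longest string in L = {abc, def} has length 3.
If p = 4, then no string s ∈ L has |s| ≥ p, so the condition is vacuously true.

The minimum pumping length is p = 4.

Why no smaller p works: for any p ≤ 3, the longest string s ∈ L has |s| = 3 ≥ p, so it would
have to be pumpable; but pumping up (i = 2, 3, ...) produces ever longer strings, which cannot all lie in the
finite language L. So the pumping property fails for every p ≤ 3.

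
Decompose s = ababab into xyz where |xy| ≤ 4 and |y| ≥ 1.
x = 'a', y = 'b', z = 'abab'

For s = ababab and p = 4, one valid decomposition is:
- x = 'a' (length 1)
- y = 'b' (length 1)
- z = 'abab' (length 4)

Verification:
- xyz = 'a' + 'b' + 'abab' = ababab ✓
- |xy| = 2 ≤ 4 ✓
- |y| = 1 > 0 ✓

All pumping lemma constraints are satisfied.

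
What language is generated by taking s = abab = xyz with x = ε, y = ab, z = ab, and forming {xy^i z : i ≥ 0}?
{xy^i z : i ≥ 0} = {(ab)^(i+1) : i ≥ 0} = {ab, abab, ababab, ...}

With x = ε, y = ab, z = ab: Pumping 'ab' gives strings of alternating a's and b's.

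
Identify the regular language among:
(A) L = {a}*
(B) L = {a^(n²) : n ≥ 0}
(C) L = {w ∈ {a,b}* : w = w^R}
(A) {a}*

(A) L = {a}* is regular.

This can be recognized by a finite automaton (DFA/NFA).
Regular expressions like {a}* define regular languages.

The other choices are not regular:
- {a^(n²) : n ≥ 0}: After pumping, length is no longer a perfect square
- {w ∈ {a,b}* : w = w^R}: After pumping, the string is no longer symmetric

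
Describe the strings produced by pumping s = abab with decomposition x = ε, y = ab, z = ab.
{xy^i z : i ≥ 0} = {(ab)^(i+1) : i ≥ 0} = {ab, abab, ababab, ...}

With x = ε, y = ab, z = ab: Pumping 'ab' gives strings of alternating a's and b's.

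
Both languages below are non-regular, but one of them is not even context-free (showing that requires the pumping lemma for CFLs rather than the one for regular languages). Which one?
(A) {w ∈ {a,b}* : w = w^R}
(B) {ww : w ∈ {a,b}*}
(B) {ww : w ∈ {a,b}*}

(B) {ww : w ∈ {a,b}*} requires the CFL pumping lemma.

- {w ∈ {a,b}* : w = w^R} is context-free (but not regular)
  • Can be shown non-regular with the regular pumping lemma
  • After pumping, the string is no longer symmetric

- {ww : w ∈ {a,b}*} is NOT context-free
  • Requires the CFL pumping lemma to prove
  • Cannot verify equality of two arbitrary substrings

The CFL pumping lemma is "stronger" in that it can prove non-membership
in the larger class of context-free languages.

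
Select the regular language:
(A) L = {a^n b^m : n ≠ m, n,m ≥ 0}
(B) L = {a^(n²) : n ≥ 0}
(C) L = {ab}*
(C) {ab}*

(C) L = {ab}* is regular.

This can be recognized by a finite automaton (DFA/NFA).
Regular expressions like {ab}* define regular languages.

The other choices are not regular:
- {a^n b^m : n ≠ m, n,m ≥ 0}: After pumping a's, we can make n = m
- {a^(n²) : n ≥ 0}: After pumping, length is no longer a perfect square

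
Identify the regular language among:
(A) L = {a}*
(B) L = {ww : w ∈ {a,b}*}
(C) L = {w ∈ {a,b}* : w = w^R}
(A) {a}*

(A) L = {a}* is regular.

This can be recognized by a finite automaton (DFA/NFA).
Regular expressions like {a}* define regular languages.

The other choices are not regular:
- {ww : w ∈ {a,b}*}: After pumping, the two halves no longer match
- {w ∈ {a,b}* : w = w^R}: After pumping, the string is no longer symmetric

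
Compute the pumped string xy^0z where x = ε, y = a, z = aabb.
aabb

Given x = '', y = 'a', z = 'aabb' and i = 0:

xy^0z = x + y·y·...·y (0 times) + z
       = '' + 'a'^0 + 'aabb'
       = '' + '' + 'aabb'
       = 'aabb'

The pumped string is 'aabb' with length 4.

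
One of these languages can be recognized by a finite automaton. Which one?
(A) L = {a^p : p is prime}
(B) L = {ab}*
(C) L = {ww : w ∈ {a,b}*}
(B) {ab}*

(B) L = {ab}* is regular.

This can be recognized by a finite automaton (DFA/NFA).
Regular expressions like {ab}* define regular languages.

The other choices are not regular:
- {ww : w ∈ {a,b}*}: After pumping, the two halves no longer match
- {a^p : p is prime}: After pumping, the length becomes composite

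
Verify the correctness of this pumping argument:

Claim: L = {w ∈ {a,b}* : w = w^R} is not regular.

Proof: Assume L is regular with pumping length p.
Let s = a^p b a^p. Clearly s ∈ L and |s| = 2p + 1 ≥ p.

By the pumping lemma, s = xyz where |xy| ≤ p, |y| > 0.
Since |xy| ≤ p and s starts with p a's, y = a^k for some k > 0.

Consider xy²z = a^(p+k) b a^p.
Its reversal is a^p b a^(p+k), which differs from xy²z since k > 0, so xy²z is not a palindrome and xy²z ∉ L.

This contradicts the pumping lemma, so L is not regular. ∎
The proof is correct.

This proof is valid because:
1. s = a^p b a^p is in L and is chosen in terms of p, so |s| ≥ p holds for every p
2. The decomposition analysis is correct: |xy| ≤ p forces y to lie inside the leading a's
3. The contradiction is valid: a^(p+k) b a^p has more a's before the b than after it, so it is not a palindrome
4. The conclusion follows logically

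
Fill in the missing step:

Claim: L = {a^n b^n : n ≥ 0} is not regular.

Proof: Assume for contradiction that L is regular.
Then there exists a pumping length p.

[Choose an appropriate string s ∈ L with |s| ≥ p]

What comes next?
s = a^p b^p

This string is in L (has equal a's and b's) and has length 2p ≥ p.
Any decomposition xyz with |xy| ≤ p means y consists only of a's,
so pumping will unbalance the counts.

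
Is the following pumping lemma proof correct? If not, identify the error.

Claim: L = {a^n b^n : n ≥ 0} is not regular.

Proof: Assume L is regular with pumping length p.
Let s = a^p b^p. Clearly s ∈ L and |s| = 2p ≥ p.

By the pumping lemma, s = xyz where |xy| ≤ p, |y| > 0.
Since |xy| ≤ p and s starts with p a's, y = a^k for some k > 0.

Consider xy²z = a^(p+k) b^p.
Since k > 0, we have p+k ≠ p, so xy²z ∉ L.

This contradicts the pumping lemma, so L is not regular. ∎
The proof is correct.

This proof is valid because:
1. The string s = a^p b^p is correctly in L
2. The decomposition analysis is correct: y must consist only of a's
3. The contradiction is valid: pumping increases a's but not b's
4. The conclusion follows logically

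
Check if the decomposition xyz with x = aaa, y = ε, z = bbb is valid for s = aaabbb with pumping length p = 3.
Violated: |y| > 0

The decomposition x = aaa, y = ε, z = bbb for s = aaabbb with p = 3
violates the constraint: |y| > 0

|y| = 0, but the pumping lemma requires |y| > 0 (y must be non-empty).

Pumping lemma constraints:
1. xyz = s (decomposition is valid)
2. |xy| ≤ p
3. |y| > 0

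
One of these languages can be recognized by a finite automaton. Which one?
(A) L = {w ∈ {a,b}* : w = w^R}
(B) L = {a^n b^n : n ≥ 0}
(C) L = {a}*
(C) {a}*

(C) L = {a}* is regular.

This can be recognized by a finite automaton (DFA/NFA).
Regular expressions like {a}* define regular languages.

The other choices are not regular:
- {a^n b^n : n ≥ 0}: After pumping, the number of a's and b's become unequal
- {w ∈ {a,b}* : w = w^R}: After pumping, the string is no longer symmetric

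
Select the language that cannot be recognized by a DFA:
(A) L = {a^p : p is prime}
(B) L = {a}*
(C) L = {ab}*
(A) {a^p : p is prime}

(A) L = {a^p : p is prime} is NOT regular.

The pumping lemma can be used to prove this:
After pumping, the length becomes composite

The other languages are regular because they can be recognized by finite automata.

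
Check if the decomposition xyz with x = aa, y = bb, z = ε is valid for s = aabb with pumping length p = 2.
Violated: |xy| ≤ p

The decomposition x = aa, y = bb, z = ε for s = aabb with p = 2
violates the constraint: |xy| ≤ p

|xy| = |aabb| = 4 > 2 = p. The decomposition puts too many characters in xy.

Pumping lemma constraints:
1. xyz = s (decomposition is valid)
2. |xy| ≤ p
3. |y| > 0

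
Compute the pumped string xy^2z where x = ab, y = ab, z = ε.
ababab

Given x = 'ab', y = 'ab', z = '' and i = 2:

xy^2z = x + y·y·...·y (2 times) + z
       = 'ab' + 'ab'^2 + ''
       = 'ab' + 'abab' + ''
       = 'ababab'

The pumped string is 'ababab' with length 6.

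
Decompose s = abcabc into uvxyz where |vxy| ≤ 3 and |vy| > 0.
u='ab', v='c', x='a', y='b', z='c'

For s = abcabc with pumping length p = 3:

One valid decomposition:
- u = 'ab'
- v = 'c'
- x = 'a'
- y = 'b'
- z = 'c'

Verification:
- uvxyz = 'ab' + 'c' + 'a' + 'b' + 'c' = abcabc ✓
- |vxy| = |'cab'| = 3 ≤ 3 ✓
- |vy| = |'cb'| = 2 > 0 ✓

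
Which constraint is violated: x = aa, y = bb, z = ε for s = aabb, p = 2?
Violated: |xy| ≤ p

The decomposition x = aa, y = bb, z = ε for s = aabb with p = 2
violates the constraint: |xy| ≤ p

|xy| = |aabb| = 4 > 2 = p. The decomposition puts too many characters in xy.

Pumping lemma constraints:
1. xyz = s (decomposition is valid)
2. |xy| ≤ p
3. |y| > 0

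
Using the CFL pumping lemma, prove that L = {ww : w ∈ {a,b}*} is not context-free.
Assume for contradiction that L is context-free, and let p ≥ 1 be the pumping length given by the pumping lemma for CFLs.
Choose s = a^p b^p a^p b^p. Then s ∈ L (take w = a^p b^p) and |s| = 4p ≥ p.
By the CFL pumping lemma, s = uvxyz for some u, v, x, y, z with |vxy| ≤ p, |vy| ≥ 1, and uv^i xy^i z ∈ L for every i ≥ 0.

Write s as four blocks A₁ B₁ A₂ B₂ with A₁ = A₂ = a^p and B₁ = B₂ = b^p. Since |vxy| ≤ p, the window vxy lies inside at most two adjacent blocks. Take i = 0 and let t = uxz, so |t| = 4p − |vy| with 1 ≤ |vy| ≤ p. If |t| is odd, t ∉ L immediately, so assume |vy| is even (hence |vy| ≥ 2) and |t|/2 = 2p − |vy|/2, which satisfies p ≤ |t|/2 ≤ 2p − 1.

Case 1 (vxy inside A₁B₁): t = a^(p−j) b^(p−l) a^p b^p with j + l = |vy|. The second half of t has length < 2p, so it is a suffix of the trailing a^p b^p and ends in b; the first half is a^(p−j) b^(p−l) a^((j+l)/2), which ends in a because (j+l)/2 ≥ 1. The halves differ, so t ∉ L.

Case 2 (vxy inside B₁A₂, straddling the middle): t = a^p b^(p−j) a^(p−l) b^p with j + l = |vy|. If t = ww, then w is a prefix of t of length ≥ p, so w begins with a^p; and w is a suffix of t of length ≥ p, so w ends with b^p. That forces |w| ≥ 2p, contradicting |w| = |t|/2 ≤ 2p − 1. So t ∉ L.

Case 3 (vxy inside A₂B₂): t = a^p b^p a^(p−j) b^(p−l) with j + l = |vy|. The first half of t is a prefix of a^p b^p, so it begins with a; the second half is b^((j+l)/2) a^(p−j) b^(p−l), which begins with b. The halves differ, so t ∉ L.

In every case uv⁰xy⁰z = uxz ∉ L.

This contradicts the CFL pumping lemma, which requires uv^i xy^i z ∈ L for all i ≥ 0.
Hence L = {ww : w ∈ {a,b}*} is not context-free. ∎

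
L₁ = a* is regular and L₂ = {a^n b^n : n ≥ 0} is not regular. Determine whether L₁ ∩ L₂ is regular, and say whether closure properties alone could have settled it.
Yes — L₁ ∩ L₂ is regular.

A string of a* contains no b's, and the only string of {a^n b^n} with no b's is ε (n = 0). So L₁ ∩ L₂ = {ε}, a finite language, which is regular.

Note that the bare facts "L₁ regular, L₂ non-regular" do not settle the question by themselves: the closure of regular languages under ∪, ∩, complement and difference applies only when BOTH operands are regular. With a non-regular operand the result can come out regular or non-regular depending on the specific languages, so one has to work out L₁ ∩ L₂ for this particular pair, as above.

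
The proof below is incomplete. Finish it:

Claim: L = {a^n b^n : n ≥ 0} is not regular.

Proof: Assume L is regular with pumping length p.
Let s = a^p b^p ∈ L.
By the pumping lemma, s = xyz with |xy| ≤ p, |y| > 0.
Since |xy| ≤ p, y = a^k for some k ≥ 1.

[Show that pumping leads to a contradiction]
Consider xy²z = a^(p+k) b^p.

Since k ≥ 1, we have p + k > p.
So xy²z has more a's than b's: (p+k) a's vs p b's.
This means xy²z ∉ L because a^n b^n requires equal counts.

This contradicts the pumping lemma which states xy²z ∈ L.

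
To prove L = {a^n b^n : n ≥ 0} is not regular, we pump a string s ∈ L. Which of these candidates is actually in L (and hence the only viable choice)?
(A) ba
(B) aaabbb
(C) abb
(B) aaabbb

The pumping lemma is applied to a string s that lies in L, so first check membership of each option:
- (A) ba has an a after a b, so it is not of the form a^n b^n and is not in L ✗
- (B) aaabbb = a^3 b^3 has equal counts (3 = 3), so it is in L ✓
- (C) abb has 1 a's and 2 b's; 1 ≠ 2, so it is not in L ✗

Only (B) aaabbb is in L, so it is the only candidate that could play the role of s.
(In a complete proof one picks s in terms of the pumping length p so that |s| ≥ p is guaranteed; a fixed string like aaabbb illustrates the shape of such an s.)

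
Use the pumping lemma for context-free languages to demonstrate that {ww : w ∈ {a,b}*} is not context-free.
Assume for contradiction that L is context-free, and let p ≥ 1 be the pumping length given by the pumping lemma for CFLs.
Choose s = a^p b^p a^p b^p. Then s ∈ L (take w = a^p b^p) and |s| = 4p ≥ p.
By the CFL pumping lemma, s = uvxyz for some u, v, x, y, z with |vxy| ≤ p, |vy| ≥ 1, and uv^i xy^i z ∈ L for every i ≥ 0.

Write s as four blocks A₁ B₁ A₂ B₂ with A₁ = A₂ = a^p and B₁ = B₂ = b^p. Since |vxy| ≤ p, the window vxy lies inside at most two adjacent blocks. Take i = 0 and let t = uxz, so |t| = 4p − |vy| with 1 ≤ |vy| ≤ p. If |t| is odd, t ∉ L immediately, so assume |vy| is even (hence |vy| ≥ 2) and |t|/2 = 2p − |vy|/2, which satisfies p ≤ |t|/2 ≤ 2p − 1.

Case 1 (vxy inside A₁B₁): t = a^(p−j) b^(p−l) a^p b^p with j + l = |vy|. The second half of t has length < 2p, so it is a suffix of the trailing a^p b^p and ends in b; the first half is a^(p−j) b^(p−l) a^((j+l)/2), which ends in a because (j+l)/2 ≥ 1. The halves differ, so t ∉ L.

Case 2 (vxy inside B₁A₂, straddling the middle): t = a^p b^(p−j) a^(p−l) b^p with j + l = |vy|. If t = ww, then w is a prefix of t of length ≥ p, so w begins with a^p; and w is a suffix of t of length ≥ p, so w ends with b^p. That forces |w| ≥ 2p, contradicting |w| = |t|/2 ≤ 2p − 1. So t ∉ L.

Case 3 (vxy inside A₂B₂): t = a^p b^p a^(p−j) b^(p−l) with j + l = |vy|. The first half of t is a prefix of a^p b^p, so it begins with a; the second half is b^((j+l)/2) a^(p−j) b^(p−l), which begins with b. The halves differ, so t ∉ L.

In every case uv⁰xy⁰z = uxz ∉ L.

This contradicts the CFL pumping lemma, which requires uv^i xy^i z ∈ L for all i ≥ 0.
Hence L = {ww : w ∈ {a,b}*} is not context-free. ∎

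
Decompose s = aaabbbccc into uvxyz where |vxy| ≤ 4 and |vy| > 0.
u='aa', v='a', x='bb', y='b', z='ccc'

For s = aaabbbccc with pumping length p = 4:

One valid decomposition:
- u = 'aa'
- v = 'a'
- x = 'bb'
- y = 'b'
- z = 'ccc'

Verification:
- uvxyz = 'aa' + 'a' + 'bb' + 'b' + 'ccc' = aaabbbccc ✓
- |vxy| = |'abbb'| = 4 ≤ 4 ✓
- |vy| = |'ab'| = 2 > 0 ✓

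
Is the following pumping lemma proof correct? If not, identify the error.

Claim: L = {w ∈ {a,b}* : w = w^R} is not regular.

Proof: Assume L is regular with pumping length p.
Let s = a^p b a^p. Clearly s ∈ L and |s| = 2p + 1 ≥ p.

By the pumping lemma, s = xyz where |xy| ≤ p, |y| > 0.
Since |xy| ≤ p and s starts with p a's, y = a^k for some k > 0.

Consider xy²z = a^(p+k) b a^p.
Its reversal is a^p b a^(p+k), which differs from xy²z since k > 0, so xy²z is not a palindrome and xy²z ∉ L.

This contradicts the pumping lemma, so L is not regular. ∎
The proof is correct.

This proof is valid because:
1. s = a^p b a^p is in L and is chosen in terms of p, so |s| ≥ p holds for every p
2. The decomposition analysis is correct: |xy| ≤ p forces y to lie inside the leading a's
3. The contradiction is valid: a^(p+k) b a^p has more a's before the b than after it, so it is not a palindrome
4. The conclusion follows logically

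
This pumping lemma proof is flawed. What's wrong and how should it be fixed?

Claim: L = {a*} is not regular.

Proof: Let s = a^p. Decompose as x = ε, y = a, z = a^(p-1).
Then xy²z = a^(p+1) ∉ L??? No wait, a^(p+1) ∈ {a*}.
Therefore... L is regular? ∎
Error: The proof attempts to show a*  is not regular, but a* IS regular!

Correction: a* is a regular language (recognized by a simple DFA with one accepting state and self-loop on 'a'). The pumping lemma can only prove non-regularity, not regularity. For regular languages, pumping always works.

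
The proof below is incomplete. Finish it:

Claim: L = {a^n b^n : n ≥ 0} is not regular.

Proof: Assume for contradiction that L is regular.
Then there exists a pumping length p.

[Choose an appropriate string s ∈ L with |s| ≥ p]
s = a^p b^p

This string is in L (has equal a's and b's) and has length 2p ≥ p.
Any decomposition xyz with |xy| ≤ p means y consists only of a's,
so pumping will unbalance the counts.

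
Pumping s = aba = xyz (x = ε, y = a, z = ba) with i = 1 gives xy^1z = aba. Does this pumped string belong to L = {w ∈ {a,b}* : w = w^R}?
Yes

xy¹z = ε · a · ba = aba.
aba reversed is aba, the same string, so it is a palindrome and is in L.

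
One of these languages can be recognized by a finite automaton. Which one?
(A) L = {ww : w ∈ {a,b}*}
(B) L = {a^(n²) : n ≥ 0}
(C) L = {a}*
(C) {a}*

(C) L = {a}* is regular.

This can be recognized by a finite automaton (DFA/NFA).
Regular expressions like {a}* define regular languages.

The other choices are not regular:
- {a^(n²) : n ≥ 0}: After pumping, length is no longer a perfect square
- {ww : w ∈ {a,b}*}: After pumping, the two halves no longer match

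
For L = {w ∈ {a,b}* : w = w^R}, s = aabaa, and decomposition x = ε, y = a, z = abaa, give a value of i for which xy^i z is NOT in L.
i = 2

xy²z = ε · aa · abaa = aaabaa; aaabaa reversed is aabaaa ≠ aaabaa, so it is not a palindrome and is not in L.
(Other choices also work, e.g. i = 0, 3; only i = 1 is guaranteed to stay in L since xy¹z = s.)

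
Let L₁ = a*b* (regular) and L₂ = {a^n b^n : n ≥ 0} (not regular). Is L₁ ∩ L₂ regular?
No — L₁ ∩ L₂ is not regular.

Every string a^n b^n already lies in a*b*, so L₁ ∩ L₂ = {a^n b^n : n ≥ 0} = L₂ itself, which is the standard non-regular language (pump s = a^p b^p).

Note that the bare facts "L₁ regular, L₂ non-regular" do not settle the question by themselves: the closure of regular languages under ∪, ∩, complement and difference applies only when BOTH operands are regular. With a non-regular operand the result can come out regular or non-regular depending on the specific languages, so one has to work out L₁ ∩ L₂ for this particular pair, as above.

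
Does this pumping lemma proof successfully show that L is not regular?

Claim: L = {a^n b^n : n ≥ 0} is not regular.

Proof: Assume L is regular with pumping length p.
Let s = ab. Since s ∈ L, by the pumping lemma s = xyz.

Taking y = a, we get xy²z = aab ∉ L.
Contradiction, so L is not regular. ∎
The proof is INCORRECT.

Error: The string s = ab may be shorter than p.
The pumping lemma only applies to strings with |s| ≥ p, and p is not under our control.
We must choose s in terms of p, e.g. s = a^p b^p, to ensure |s| ≥ p.
(The proof also fixes one particular y; a valid argument must handle every decomposition with |xy| ≤ p and |y| ≥ 1 — for s = a^p b^p this forces y = a^k, and then xy²z = a^(p+k) b^p ∉ L.)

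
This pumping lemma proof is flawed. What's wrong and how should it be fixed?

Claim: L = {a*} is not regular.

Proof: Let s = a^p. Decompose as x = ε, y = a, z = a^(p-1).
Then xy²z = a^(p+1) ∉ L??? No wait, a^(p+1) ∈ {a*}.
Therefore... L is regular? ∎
Error: The proof attempts to show a*  is not regular, but a* IS regular!

Correction: a* is a regular language (recognized by a simple DFA with one accepting state and self-loop on 'a'). The pumping lemma can only prove non-regularity, not regularity. For regular languages, pumping always works.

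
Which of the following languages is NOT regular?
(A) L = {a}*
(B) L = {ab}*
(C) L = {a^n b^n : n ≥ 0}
(C) {a^n b^n : n ≥ 0}

(C) L = {a^n b^n : n ≥ 0} is NOT regular.

The pumping lemma can be used to prove this:
After pumping, the number of a's and b's become unequal

The other languages are regular because they can be recognized by finite automata.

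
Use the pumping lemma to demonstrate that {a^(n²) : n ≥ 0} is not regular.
Assume for contradiction that L is regular, and let p ≥ 1 be the pumping length given by the pumping lemma.
Choose s = a^(p²). Then s ∈ L and |s| = p² ≥ p.
By the pumping lemma, s = xyz for some x, y, z with |xy| ≤ p, |y| ≥ 1, and xy^i z ∈ L for every i ≥ 0.
Here y = a^k for some k with 1 ≤ k ≤ |xy| ≤ p.

Take i = 2: |xy²z| = p² + k.
Now p² < p² + k ≤ p² + p < p² + 2p + 1 = (p + 1)².
So |xy²z| lies strictly between the consecutive squares p² and (p + 1)², hence is not a perfect square, and xy²z ∉ L.

This contradicts the pumping lemma, which requires xy^i z ∈ L for all i ≥ 0.
Hence L = {a^(n²) : n ≥ 0} is not regular. ∎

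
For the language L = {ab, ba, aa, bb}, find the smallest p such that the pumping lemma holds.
p = 3

For a finite language L, the pumping lemma holds vacuously if p > max|s| for s ∈ L.

The longest string in L = {ab, ba, aa, bb} has length 2.
If p = 3, then no string s ∈ L has |s| ≥ p, so the condition is vacuously true.

The minimum pumping length is p = 3.

Why no smaller p works: for any p ≤ 2, the longest string s ∈ L has |s| = 2 ≥ p, so it would
have to be pumpable; but pumping up (i = 2, 3, ...) produces ever longer strings, which cannot all lie in the
finite language L. So the pumping property fails for every p ≤ 2.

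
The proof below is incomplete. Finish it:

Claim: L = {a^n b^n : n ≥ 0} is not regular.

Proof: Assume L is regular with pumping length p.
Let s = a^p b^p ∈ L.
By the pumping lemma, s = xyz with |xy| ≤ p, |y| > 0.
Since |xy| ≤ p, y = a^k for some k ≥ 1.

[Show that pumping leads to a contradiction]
Consider xy²z = a^(p+k) b^p.

Since k ≥ 1, we have p + k > p.
So xy²z has more a's than b's: (p+k) a's vs p b's.
This means xy²z ∉ L because a^n b^n requires equal counts.

This contradicts the pumping lemma which states xy²z ∈ L.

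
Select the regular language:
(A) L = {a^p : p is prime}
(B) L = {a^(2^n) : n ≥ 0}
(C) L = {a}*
(C) {a}*

(C) L = {a}* is regular.

This can be recognized by a finite automaton (DFA/NFA).
Regular expressions like {a}* define regular languages.

The other choices are not regular:
- {a^(2^n) : n ≥ 0}: After pumping, length is no longer a power of 2
- {a^p : p is prime}: After pumping, the length becomes composite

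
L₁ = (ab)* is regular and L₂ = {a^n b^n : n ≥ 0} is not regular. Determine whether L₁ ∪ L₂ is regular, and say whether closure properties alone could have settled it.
No — L₁ ∪ L₂ is not regular.

Let U = (ab)* ∪ {a^n b^n}. If U were regular, then U ∩ aa*bb* would be regular (closure under intersection with a regular language). But (ab)* ∩ aa*bb* = {ab} and {a^n b^n} ∩ aa*bb* = {a^n b^n : n ≥ 1}, so U ∩ aa*bb* = {a^n b^n : n ≥ 1}, which is not regular. Hence U is not regular.

Note that the bare facts "L₁ regular, L₂ non-regular" do not settle the question by themselves: the closure of regular languages under ∪, ∩, complement and difference applies only when BOTH operands are regular. With a non-regular operand the result can come out regular or non-regular depending on the specific languages, so one has to work out L₁ ∪ L₂ for this particular pair, as above.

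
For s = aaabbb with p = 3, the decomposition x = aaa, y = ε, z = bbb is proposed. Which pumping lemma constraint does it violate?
Violated: |y| > 0

The decomposition x = aaa, y = ε, z = bbb for s = aaabbb with p = 3
violates the constraint: |y| > 0

|y| = 0, but the pumping lemma requires |y| > 0 (y must be non-empty).

Pumping lemma constraints:
1. xyz = s (decomposition is valid)
2. |xy| ≤ p
3. |y| > 0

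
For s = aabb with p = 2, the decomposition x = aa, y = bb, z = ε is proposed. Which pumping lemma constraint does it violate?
Violated: |xy| ≤ p

The decomposition x = aa, y = bb, z = ε for s = aabb with p = 2
violates the constraint: |xy| ≤ p

|xy| = |aabb| = 4 > 2 = p. The decomposition puts too many characters in xy.

Pumping lemma constraints:
1. xyz = s (decomposition is valid)
2. |xy| ≤ p
3. |y| > 0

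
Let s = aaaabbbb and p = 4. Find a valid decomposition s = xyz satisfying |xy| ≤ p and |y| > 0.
x = '', y = 'aaa', z = 'abbbb'

For s = aaaabbbb and p = 4, one valid decomposition is:
- x = '' (length 0)
- y = 'aaa' (length 3)
- z = 'abbbb' (length 5)

Verification:
- xyz = '' + 'aaa' + 'abbbb' = aaaabbbb ✓
- |xy| = 3 ≤ 4 ✓
- |y| = 3 > 0 ✓

All pumping lemma constraints are satisfied.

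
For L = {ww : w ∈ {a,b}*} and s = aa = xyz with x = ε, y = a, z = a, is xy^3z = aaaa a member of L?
Yes

xy³z = ε · aaa · a = aaaa.
aaaa splits into halves aa · aa, which are equal, so it is in L (w = aa).
(A single pumped string landing in L is not a contradiction by itself; a non-regularity proof needs some i for which xy^i z ∉ L, for every admissible decomposition.)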